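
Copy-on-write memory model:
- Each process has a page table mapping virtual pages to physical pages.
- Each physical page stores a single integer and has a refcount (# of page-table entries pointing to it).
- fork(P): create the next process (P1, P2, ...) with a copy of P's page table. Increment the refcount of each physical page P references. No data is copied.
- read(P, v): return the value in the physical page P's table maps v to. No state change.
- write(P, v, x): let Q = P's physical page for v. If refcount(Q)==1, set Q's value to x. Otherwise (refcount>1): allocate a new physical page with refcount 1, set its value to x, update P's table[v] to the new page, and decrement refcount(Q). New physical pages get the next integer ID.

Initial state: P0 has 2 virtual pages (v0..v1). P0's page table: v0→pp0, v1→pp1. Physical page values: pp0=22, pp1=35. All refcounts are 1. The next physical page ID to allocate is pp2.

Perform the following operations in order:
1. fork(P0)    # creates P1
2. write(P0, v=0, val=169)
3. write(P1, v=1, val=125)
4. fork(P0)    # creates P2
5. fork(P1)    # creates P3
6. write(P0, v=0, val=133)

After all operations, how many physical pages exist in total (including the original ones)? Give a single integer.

Op 1: fork(P0) -> P1. 2 ppages; refcounts: pp0:2 pp1:2
Op 2: write(P0, v0, 169). refcount(pp0)=2>1 -> COPY to pp2. 3 ppages; refcounts: pp0:1 pp1:2 pp2:1
Op 3: write(P1, v1, 125). refcount(pp1)=2>1 -> COPY to pp3. 4 ppages; refcounts: pp0:1 pp1:1 pp2:1 pp3:1
Op 4: fork(P0) -> P2. 4 ppages; refcounts: pp0:1 pp1:2 pp2:2 pp3:1
Op 5: fork(P1) -> P3. 4 ppages; refcounts: pp0:2 pp1:2 pp2:2 pp3:2
Op 6: write(P0, v0, 133). refcount(pp2)=2>1 -> COPY to pp4. 5 ppages; refcounts: pp0:2 pp1:2 pp2:1 pp3:2 pp4:1

Answer: 5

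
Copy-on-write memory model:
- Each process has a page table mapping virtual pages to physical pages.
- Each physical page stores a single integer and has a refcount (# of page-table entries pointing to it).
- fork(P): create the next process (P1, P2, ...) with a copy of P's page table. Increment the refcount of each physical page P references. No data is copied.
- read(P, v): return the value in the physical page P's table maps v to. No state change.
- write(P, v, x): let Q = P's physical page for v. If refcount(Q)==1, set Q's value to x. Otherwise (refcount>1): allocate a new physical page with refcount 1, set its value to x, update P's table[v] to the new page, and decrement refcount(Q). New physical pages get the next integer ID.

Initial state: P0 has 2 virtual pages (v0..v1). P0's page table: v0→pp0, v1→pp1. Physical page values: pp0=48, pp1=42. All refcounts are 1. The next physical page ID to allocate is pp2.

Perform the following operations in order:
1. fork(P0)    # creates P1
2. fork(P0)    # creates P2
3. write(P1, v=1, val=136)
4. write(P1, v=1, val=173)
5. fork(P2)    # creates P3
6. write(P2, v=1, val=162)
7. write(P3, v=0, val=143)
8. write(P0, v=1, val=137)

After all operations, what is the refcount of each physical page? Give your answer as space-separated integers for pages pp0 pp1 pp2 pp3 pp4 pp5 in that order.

Answer: 3 1 1 1 1 1

Derivation:
Op 1: fork(P0) -> P1. 2 ppages; refcounts: pp0:2 pp1:2
Op 2: fork(P0) -> P2. 2 ppages; refcounts: pp0:3 pp1:3
Op 3: write(P1, v1, 136). refcount(pp1)=3>1 -> COPY to pp2. 3 ppages; refcounts: pp0:3 pp1:2 pp2:1
Op 4: write(P1, v1, 173). refcount(pp2)=1 -> write in place. 3 ppages; refcounts: pp0:3 pp1:2 pp2:1
Op 5: fork(P2) -> P3. 3 ppages; refcounts: pp0:4 pp1:3 pp2:1
Op 6: write(P2, v1, 162). refcount(pp1)=3>1 -> COPY to pp3. 4 ppages; refcounts: pp0:4 pp1:2 pp2:1 pp3:1
Op 7: write(P3, v0, 143). refcount(pp0)=4>1 -> COPY to pp4. 5 ppages; refcounts: pp0:3 pp1:2 pp2:1 pp3:1 pp4:1
Op 8: write(P0, v1, 137). refcount(pp1)=2>1 -> COPY to pp5. 6 ppages; refcounts: pp0:3 pp1:1 pp2:1 pp3:1 pp4:1 pp5:1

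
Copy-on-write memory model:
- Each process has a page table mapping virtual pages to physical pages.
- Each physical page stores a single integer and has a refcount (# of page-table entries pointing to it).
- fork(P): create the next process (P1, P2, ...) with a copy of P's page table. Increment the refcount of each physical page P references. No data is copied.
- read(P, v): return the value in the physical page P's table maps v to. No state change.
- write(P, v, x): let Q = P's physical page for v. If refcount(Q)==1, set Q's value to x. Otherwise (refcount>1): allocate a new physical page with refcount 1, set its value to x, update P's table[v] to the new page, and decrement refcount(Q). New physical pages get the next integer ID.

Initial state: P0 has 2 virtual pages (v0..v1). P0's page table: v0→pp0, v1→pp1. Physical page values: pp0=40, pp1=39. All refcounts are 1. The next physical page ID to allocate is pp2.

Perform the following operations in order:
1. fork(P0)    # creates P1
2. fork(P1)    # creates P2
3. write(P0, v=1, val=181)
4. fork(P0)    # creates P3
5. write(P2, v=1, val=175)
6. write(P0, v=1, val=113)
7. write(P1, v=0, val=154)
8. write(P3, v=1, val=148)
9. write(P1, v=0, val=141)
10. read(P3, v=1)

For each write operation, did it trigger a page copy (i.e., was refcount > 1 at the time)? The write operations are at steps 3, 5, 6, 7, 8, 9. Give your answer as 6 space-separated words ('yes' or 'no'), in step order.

Op 1: fork(P0) -> P1. 2 ppages; refcounts: pp0:2 pp1:2
Op 2: fork(P1) -> P2. 2 ppages; refcounts: pp0:3 pp1:3
Op 3: write(P0, v1, 181). refcount(pp1)=3>1 -> COPY to pp2. 3 ppages; refcounts: pp0:3 pp1:2 pp2:1
Op 4: fork(P0) -> P3. 3 ppages; refcounts: pp0:4 pp1:2 pp2:2
Op 5: write(P2, v1, 175). refcount(pp1)=2>1 -> COPY to pp3. 4 ppages; refcounts: pp0:4 pp1:1 pp2:2 pp3:1
Op 6: write(P0, v1, 113). refcount(pp2)=2>1 -> COPY to pp4. 5 ppages; refcounts: pp0:4 pp1:1 pp2:1 pp3:1 pp4:1
Op 7: write(P1, v0, 154). refcount(pp0)=4>1 -> COPY to pp5. 6 ppages; refcounts: pp0:3 pp1:1 pp2:1 pp3:1 pp4:1 pp5:1
Op 8: write(P3, v1, 148). refcount(pp2)=1 -> write in place. 6 ppages; refcounts: pp0:3 pp1:1 pp2:1 pp3:1 pp4:1 pp5:1
Op 9: write(P1, v0, 141). refcount(pp5)=1 -> write in place. 6 ppages; refcounts: pp0:3 pp1:1 pp2:1 pp3:1 pp4:1 pp5:1
Op 10: read(P3, v1) -> 148. No state change.

yes yes yes yes no no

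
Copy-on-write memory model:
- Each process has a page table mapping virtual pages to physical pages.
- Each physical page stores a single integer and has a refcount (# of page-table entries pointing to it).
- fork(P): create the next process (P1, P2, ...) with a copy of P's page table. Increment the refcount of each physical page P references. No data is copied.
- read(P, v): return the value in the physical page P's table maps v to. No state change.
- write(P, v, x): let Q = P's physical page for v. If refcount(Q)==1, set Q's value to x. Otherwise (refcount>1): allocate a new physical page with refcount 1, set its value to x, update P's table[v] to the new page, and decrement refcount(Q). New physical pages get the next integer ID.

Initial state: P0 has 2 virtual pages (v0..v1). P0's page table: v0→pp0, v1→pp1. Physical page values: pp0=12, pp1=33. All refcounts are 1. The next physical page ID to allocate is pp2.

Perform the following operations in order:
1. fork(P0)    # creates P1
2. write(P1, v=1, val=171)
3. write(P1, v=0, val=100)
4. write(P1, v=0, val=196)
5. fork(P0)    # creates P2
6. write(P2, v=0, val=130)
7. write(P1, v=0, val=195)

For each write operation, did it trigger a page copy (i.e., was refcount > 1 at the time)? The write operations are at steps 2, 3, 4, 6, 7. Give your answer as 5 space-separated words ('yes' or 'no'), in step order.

Op 1: fork(P0) -> P1. 2 ppages; refcounts: pp0:2 pp1:2
Op 2: write(P1, v1, 171). refcount(pp1)=2>1 -> COPY to pp2. 3 ppages; refcounts: pp0:2 pp1:1 pp2:1
Op 3: write(P1, v0, 100). refcount(pp0)=2>1 -> COPY to pp3. 4 ppages; refcounts: pp0:1 pp1:1 pp2:1 pp3:1
Op 4: write(P1, v0, 196). refcount(pp3)=1 -> write in place. 4 ppages; refcounts: pp0:1 pp1:1 pp2:1 pp3:1
Op 5: fork(P0) -> P2. 4 ppages; refcounts: pp0:2 pp1:2 pp2:1 pp3:1
Op 6: write(P2, v0, 130). refcount(pp0)=2>1 -> COPY to pp4. 5 ppages; refcounts: pp0:1 pp1:2 pp2:1 pp3:1 pp4:1
Op 7: write(P1, v0, 195). refcount(pp3)=1 -> write in place. 5 ppages; refcounts: pp0:1 pp1:2 pp2:1 pp3:1 pp4:1

yes yes no yes no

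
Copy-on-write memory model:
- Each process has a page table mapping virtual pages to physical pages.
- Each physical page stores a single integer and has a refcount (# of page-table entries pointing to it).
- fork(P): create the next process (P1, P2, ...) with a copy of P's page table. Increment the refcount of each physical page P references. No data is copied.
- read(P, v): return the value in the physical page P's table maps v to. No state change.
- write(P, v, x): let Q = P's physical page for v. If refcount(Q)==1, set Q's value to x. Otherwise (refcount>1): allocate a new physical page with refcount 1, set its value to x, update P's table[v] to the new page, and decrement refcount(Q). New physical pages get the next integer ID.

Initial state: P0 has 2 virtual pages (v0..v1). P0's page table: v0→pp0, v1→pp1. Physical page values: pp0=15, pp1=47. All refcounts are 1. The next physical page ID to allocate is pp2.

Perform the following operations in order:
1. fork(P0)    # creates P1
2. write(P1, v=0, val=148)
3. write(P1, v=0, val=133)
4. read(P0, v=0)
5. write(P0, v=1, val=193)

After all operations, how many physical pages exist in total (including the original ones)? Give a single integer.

Op 1: fork(P0) -> P1. 2 ppages; refcounts: pp0:2 pp1:2
Op 2: write(P1, v0, 148). refcount(pp0)=2>1 -> COPY to pp2. 3 ppages; refcounts: pp0:1 pp1:2 pp2:1
Op 3: write(P1, v0, 133). refcount(pp2)=1 -> write in place. 3 ppages; refcounts: pp0:1 pp1:2 pp2:1
Op 4: read(P0, v0) -> 15. No state change.
Op 5: write(P0, v1, 193). refcount(pp1)=2>1 -> COPY to pp3. 4 ppages; refcounts: pp0:1 pp1:1 pp2:1 pp3:1

Answer: 4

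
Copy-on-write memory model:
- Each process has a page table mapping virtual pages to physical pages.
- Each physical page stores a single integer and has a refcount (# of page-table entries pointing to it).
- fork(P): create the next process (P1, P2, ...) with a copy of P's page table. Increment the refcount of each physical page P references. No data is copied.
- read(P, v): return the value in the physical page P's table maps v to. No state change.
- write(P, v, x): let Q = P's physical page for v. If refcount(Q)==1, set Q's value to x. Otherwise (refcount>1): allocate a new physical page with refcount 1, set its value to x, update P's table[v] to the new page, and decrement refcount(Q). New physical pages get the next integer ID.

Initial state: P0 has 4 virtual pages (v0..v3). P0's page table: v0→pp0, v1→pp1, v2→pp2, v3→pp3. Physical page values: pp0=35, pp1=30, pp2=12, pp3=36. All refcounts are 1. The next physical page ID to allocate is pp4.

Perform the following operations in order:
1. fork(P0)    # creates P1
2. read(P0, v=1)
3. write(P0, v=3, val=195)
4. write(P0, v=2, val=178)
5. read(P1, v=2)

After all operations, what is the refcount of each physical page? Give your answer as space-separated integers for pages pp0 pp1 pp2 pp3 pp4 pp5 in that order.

Answer: 2 2 1 1 1 1

Derivation:
Op 1: fork(P0) -> P1. 4 ppages; refcounts: pp0:2 pp1:2 pp2:2 pp3:2
Op 2: read(P0, v1) -> 30. No state change.
Op 3: write(P0, v3, 195). refcount(pp3)=2>1 -> COPY to pp4. 5 ppages; refcounts: pp0:2 pp1:2 pp2:2 pp3:1 pp4:1
Op 4: write(P0, v2, 178). refcount(pp2)=2>1 -> COPY to pp5. 6 ppages; refcounts: pp0:2 pp1:2 pp2:1 pp3:1 pp4:1 pp5:1
Op 5: read(P1, v2) -> 12. No state change.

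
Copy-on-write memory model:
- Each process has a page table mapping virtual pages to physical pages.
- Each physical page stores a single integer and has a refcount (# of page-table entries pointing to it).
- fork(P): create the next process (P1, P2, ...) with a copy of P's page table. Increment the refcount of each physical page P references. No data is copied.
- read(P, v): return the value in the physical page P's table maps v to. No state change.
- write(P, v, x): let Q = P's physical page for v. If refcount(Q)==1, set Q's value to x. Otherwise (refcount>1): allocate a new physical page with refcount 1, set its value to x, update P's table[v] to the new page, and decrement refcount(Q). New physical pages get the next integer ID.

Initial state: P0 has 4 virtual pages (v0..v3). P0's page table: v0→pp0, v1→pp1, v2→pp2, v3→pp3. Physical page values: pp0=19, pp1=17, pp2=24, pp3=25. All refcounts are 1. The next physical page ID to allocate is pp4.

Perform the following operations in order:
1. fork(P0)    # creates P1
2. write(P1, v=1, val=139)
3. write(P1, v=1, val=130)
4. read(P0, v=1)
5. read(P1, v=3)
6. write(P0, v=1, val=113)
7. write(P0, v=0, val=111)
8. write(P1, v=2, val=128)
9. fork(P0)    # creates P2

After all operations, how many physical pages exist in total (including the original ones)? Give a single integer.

Answer: 7

Derivation:
Op 1: fork(P0) -> P1. 4 ppages; refcounts: pp0:2 pp1:2 pp2:2 pp3:2
Op 2: write(P1, v1, 139). refcount(pp1)=2>1 -> COPY to pp4. 5 ppages; refcounts: pp0:2 pp1:1 pp2:2 pp3:2 pp4:1
Op 3: write(P1, v1, 130). refcount(pp4)=1 -> write in place. 5 ppages; refcounts: pp0:2 pp1:1 pp2:2 pp3:2 pp4:1
Op 4: read(P0, v1) -> 17. No state change.
Op 5: read(P1, v3) -> 25. No state change.
Op 6: write(P0, v1, 113). refcount(pp1)=1 -> write in place. 5 ppages; refcounts: pp0:2 pp1:1 pp2:2 pp3:2 pp4:1
Op 7: write(P0, v0, 111). refcount(pp0)=2>1 -> COPY to pp5. 6 ppages; refcounts: pp0:1 pp1:1 pp2:2 pp3:2 pp4:1 pp5:1
Op 8: write(P1, v2, 128). refcount(pp2)=2>1 -> COPY to pp6. 7 ppages; refcounts: pp0:1 pp1:1 pp2:1 pp3:2 pp4:1 pp5:1 pp6:1
Op 9: fork(P0) -> P2. 7 ppages; refcounts: pp0:1 pp1:2 pp2:2 pp3:3 pp4:1 pp5:2 pp6:1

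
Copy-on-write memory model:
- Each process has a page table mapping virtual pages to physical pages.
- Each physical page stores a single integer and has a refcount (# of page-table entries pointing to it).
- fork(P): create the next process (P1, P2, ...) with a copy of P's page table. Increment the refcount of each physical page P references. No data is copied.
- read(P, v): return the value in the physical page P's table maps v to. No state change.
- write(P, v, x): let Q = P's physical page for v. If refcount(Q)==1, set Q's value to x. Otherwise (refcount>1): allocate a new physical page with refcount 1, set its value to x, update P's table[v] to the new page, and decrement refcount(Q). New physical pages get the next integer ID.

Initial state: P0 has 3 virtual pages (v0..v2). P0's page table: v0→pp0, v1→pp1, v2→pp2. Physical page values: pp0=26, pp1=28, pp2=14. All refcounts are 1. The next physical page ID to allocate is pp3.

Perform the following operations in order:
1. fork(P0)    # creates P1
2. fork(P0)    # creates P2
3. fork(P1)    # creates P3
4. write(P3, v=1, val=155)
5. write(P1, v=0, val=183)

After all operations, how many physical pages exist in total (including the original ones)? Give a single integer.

Answer: 5

Derivation:
Op 1: fork(P0) -> P1. 3 ppages; refcounts: pp0:2 pp1:2 pp2:2
Op 2: fork(P0) -> P2. 3 ppages; refcounts: pp0:3 pp1:3 pp2:3
Op 3: fork(P1) -> P3. 3 ppages; refcounts: pp0:4 pp1:4 pp2:4
Op 4: write(P3, v1, 155). refcount(pp1)=4>1 -> COPY to pp3. 4 ppages; refcounts: pp0:4 pp1:3 pp2:4 pp3:1
Op 5: write(P1, v0, 183). refcount(pp0)=4>1 -> COPY to pp4. 5 ppages; refcounts: pp0:3 pp1:3 pp2:4 pp3:1 pp4:1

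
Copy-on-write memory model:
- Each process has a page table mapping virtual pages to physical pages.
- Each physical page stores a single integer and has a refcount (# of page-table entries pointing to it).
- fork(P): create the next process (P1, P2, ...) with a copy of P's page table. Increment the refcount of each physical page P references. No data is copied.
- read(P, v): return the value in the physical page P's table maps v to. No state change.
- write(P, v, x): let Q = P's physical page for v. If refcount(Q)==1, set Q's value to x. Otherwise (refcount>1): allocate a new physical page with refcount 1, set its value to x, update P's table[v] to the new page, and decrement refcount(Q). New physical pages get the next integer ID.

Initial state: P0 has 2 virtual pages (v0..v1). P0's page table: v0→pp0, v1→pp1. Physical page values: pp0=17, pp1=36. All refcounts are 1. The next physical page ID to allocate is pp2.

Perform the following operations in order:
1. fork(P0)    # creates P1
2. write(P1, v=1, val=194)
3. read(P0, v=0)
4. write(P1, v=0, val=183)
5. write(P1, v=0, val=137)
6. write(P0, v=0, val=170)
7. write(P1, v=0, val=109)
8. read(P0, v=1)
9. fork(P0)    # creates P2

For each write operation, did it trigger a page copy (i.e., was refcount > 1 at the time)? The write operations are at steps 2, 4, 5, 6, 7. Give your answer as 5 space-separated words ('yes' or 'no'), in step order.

Op 1: fork(P0) -> P1. 2 ppages; refcounts: pp0:2 pp1:2
Op 2: write(P1, v1, 194). refcount(pp1)=2>1 -> COPY to pp2. 3 ppages; refcounts: pp0:2 pp1:1 pp2:1
Op 3: read(P0, v0) -> 17. No state change.
Op 4: write(P1, v0, 183). refcount(pp0)=2>1 -> COPY to pp3. 4 ppages; refcounts: pp0:1 pp1:1 pp2:1 pp3:1
Op 5: write(P1, v0, 137). refcount(pp3)=1 -> write in place. 4 ppages; refcounts: pp0:1 pp1:1 pp2:1 pp3:1
Op 6: write(P0, v0, 170). refcount(pp0)=1 -> write in place. 4 ppages; refcounts: pp0:1 pp1:1 pp2:1 pp3:1
Op 7: write(P1, v0, 109). refcount(pp3)=1 -> write in place. 4 ppages; refcounts: pp0:1 pp1:1 pp2:1 pp3:1
Op 8: read(P0, v1) -> 36. No state change.
Op 9: fork(P0) -> P2. 4 ppages; refcounts: pp0:2 pp1:2 pp2:1 pp3:1

yes yes no no no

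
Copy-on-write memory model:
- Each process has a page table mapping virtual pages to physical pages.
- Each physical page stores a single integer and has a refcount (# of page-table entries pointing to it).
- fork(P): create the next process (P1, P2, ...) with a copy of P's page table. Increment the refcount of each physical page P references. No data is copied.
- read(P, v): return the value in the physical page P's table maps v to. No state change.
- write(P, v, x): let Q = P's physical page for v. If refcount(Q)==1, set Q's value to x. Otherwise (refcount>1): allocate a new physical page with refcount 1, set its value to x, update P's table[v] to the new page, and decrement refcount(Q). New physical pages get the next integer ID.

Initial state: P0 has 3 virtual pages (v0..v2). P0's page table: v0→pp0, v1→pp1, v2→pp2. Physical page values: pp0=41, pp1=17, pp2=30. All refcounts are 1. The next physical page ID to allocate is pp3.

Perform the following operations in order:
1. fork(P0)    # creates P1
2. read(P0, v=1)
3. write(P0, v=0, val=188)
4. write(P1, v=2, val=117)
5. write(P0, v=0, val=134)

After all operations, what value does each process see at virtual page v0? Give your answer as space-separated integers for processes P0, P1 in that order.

Answer: 134 41

Derivation:
Op 1: fork(P0) -> P1. 3 ppages; refcounts: pp0:2 pp1:2 pp2:2
Op 2: read(P0, v1) -> 17. No state change.
Op 3: write(P0, v0, 188). refcount(pp0)=2>1 -> COPY to pp3. 4 ppages; refcounts: pp0:1 pp1:2 pp2:2 pp3:1
Op 4: write(P1, v2, 117). refcount(pp2)=2>1 -> COPY to pp4. 5 ppages; refcounts: pp0:1 pp1:2 pp2:1 pp3:1 pp4:1
Op 5: write(P0, v0, 134). refcount(pp3)=1 -> write in place. 5 ppages; refcounts: pp0:1 pp1:2 pp2:1 pp3:1 pp4:1
P0: v0 -> pp3 = 134
P1: v0 -> pp0 = 41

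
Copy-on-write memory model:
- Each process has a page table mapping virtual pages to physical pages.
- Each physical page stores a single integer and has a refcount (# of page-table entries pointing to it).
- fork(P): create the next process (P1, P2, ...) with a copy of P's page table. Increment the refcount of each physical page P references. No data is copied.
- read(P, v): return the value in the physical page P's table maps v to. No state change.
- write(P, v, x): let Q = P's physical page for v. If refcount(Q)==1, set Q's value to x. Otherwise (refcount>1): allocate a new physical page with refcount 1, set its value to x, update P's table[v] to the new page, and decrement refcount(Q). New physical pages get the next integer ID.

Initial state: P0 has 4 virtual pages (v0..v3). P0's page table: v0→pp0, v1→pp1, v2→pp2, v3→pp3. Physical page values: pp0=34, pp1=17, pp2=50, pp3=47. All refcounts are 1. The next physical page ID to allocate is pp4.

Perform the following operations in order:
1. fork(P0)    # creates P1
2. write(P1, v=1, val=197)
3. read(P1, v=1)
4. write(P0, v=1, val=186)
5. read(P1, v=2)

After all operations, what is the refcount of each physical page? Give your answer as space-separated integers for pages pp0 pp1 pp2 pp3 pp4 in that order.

Answer: 2 1 2 2 1

Derivation:
Op 1: fork(P0) -> P1. 4 ppages; refcounts: pp0:2 pp1:2 pp2:2 pp3:2
Op 2: write(P1, v1, 197). refcount(pp1)=2>1 -> COPY to pp4. 5 ppages; refcounts: pp0:2 pp1:1 pp2:2 pp3:2 pp4:1
Op 3: read(P1, v1) -> 197. No state change.
Op 4: write(P0, v1, 186). refcount(pp1)=1 -> write in place. 5 ppages; refcounts: pp0:2 pp1:1 pp2:2 pp3:2 pp4:1
Op 5: read(P1, v2) -> 50. No state change.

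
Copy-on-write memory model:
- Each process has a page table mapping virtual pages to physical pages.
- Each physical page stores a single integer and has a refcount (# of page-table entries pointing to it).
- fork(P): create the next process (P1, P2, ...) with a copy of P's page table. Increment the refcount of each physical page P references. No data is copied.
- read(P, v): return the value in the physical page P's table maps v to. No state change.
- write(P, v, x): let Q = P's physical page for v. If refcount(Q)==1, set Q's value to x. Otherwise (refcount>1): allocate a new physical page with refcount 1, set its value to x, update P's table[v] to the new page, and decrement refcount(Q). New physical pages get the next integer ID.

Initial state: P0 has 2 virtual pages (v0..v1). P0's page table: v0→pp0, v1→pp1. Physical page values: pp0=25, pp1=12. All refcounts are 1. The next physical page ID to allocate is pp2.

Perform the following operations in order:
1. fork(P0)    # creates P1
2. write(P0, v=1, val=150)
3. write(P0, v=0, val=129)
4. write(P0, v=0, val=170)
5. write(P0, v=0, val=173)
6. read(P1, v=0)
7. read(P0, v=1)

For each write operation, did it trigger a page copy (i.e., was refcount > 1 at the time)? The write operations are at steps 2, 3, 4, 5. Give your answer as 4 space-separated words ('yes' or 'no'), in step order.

Op 1: fork(P0) -> P1. 2 ppages; refcounts: pp0:2 pp1:2
Op 2: write(P0, v1, 150). refcount(pp1)=2>1 -> COPY to pp2. 3 ppages; refcounts: pp0:2 pp1:1 pp2:1
Op 3: write(P0, v0, 129). refcount(pp0)=2>1 -> COPY to pp3. 4 ppages; refcounts: pp0:1 pp1:1 pp2:1 pp3:1
Op 4: write(P0, v0, 170). refcount(pp3)=1 -> write in place. 4 ppages; refcounts: pp0:1 pp1:1 pp2:1 pp3:1
Op 5: write(P0, v0, 173). refcount(pp3)=1 -> write in place. 4 ppages; refcounts: pp0:1 pp1:1 pp2:1 pp3:1
Op 6: read(P1, v0) -> 25. No state change.
Op 7: read(P0, v1) -> 150. No state change.

yes yes no no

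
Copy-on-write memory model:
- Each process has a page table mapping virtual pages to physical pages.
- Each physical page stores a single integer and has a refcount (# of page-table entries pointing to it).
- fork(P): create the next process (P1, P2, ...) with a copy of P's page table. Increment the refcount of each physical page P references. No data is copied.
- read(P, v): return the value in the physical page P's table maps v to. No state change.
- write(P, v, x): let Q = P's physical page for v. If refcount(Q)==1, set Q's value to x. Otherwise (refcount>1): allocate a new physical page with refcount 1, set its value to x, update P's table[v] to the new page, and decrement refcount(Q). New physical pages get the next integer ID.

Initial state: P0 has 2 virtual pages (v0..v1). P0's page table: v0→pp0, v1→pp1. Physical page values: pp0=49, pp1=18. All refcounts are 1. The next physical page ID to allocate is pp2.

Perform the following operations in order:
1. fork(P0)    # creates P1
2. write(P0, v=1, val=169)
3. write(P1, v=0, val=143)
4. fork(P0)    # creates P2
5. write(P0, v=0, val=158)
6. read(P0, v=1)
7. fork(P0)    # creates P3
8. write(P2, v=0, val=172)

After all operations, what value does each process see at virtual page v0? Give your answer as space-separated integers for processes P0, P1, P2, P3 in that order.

Op 1: fork(P0) -> P1. 2 ppages; refcounts: pp0:2 pp1:2
Op 2: write(P0, v1, 169). refcount(pp1)=2>1 -> COPY to pp2. 3 ppages; refcounts: pp0:2 pp1:1 pp2:1
Op 3: write(P1, v0, 143). refcount(pp0)=2>1 -> COPY to pp3. 4 ppages; refcounts: pp0:1 pp1:1 pp2:1 pp3:1
Op 4: fork(P0) -> P2. 4 ppages; refcounts: pp0:2 pp1:1 pp2:2 pp3:1
Op 5: write(P0, v0, 158). refcount(pp0)=2>1 -> COPY to pp4. 5 ppages; refcounts: pp0:1 pp1:1 pp2:2 pp3:1 pp4:1
Op 6: read(P0, v1) -> 169. No state change.
Op 7: fork(P0) -> P3. 5 ppages; refcounts: pp0:1 pp1:1 pp2:3 pp3:1 pp4:2
Op 8: write(P2, v0, 172). refcount(pp0)=1 -> write in place. 5 ppages; refcounts: pp0:1 pp1:1 pp2:3 pp3:1 pp4:2
P0: v0 -> pp4 = 158
P1: v0 -> pp3 = 143
P2: v0 -> pp0 = 172
P3: v0 -> pp4 = 158

Answer: 158 143 172 158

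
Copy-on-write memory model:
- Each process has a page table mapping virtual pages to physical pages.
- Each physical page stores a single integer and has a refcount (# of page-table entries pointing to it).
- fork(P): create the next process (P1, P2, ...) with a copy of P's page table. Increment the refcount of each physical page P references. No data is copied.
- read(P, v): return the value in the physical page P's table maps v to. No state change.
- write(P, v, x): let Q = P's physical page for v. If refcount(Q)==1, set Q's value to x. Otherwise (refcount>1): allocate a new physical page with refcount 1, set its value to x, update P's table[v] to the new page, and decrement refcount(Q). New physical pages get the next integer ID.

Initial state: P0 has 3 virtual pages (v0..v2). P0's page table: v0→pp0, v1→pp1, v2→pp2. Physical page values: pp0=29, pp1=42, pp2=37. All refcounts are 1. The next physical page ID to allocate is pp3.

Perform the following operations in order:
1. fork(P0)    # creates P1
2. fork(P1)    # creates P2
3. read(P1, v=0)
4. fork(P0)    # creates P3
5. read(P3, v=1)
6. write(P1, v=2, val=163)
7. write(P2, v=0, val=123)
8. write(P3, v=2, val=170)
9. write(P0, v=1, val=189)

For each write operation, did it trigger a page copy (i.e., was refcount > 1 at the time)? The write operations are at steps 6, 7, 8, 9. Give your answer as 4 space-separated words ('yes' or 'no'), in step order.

Op 1: fork(P0) -> P1. 3 ppages; refcounts: pp0:2 pp1:2 pp2:2
Op 2: fork(P1) -> P2. 3 ppages; refcounts: pp0:3 pp1:3 pp2:3
Op 3: read(P1, v0) -> 29. No state change.
Op 4: fork(P0) -> P3. 3 ppages; refcounts: pp0:4 pp1:4 pp2:4
Op 5: read(P3, v1) -> 42. No state change.
Op 6: write(P1, v2, 163). refcount(pp2)=4>1 -> COPY to pp3. 4 ppages; refcounts: pp0:4 pp1:4 pp2:3 pp3:1
Op 7: write(P2, v0, 123). refcount(pp0)=4>1 -> COPY to pp4. 5 ppages; refcounts: pp0:3 pp1:4 pp2:3 pp3:1 pp4:1
Op 8: write(P3, v2, 170). refcount(pp2)=3>1 -> COPY to pp5. 6 ppages; refcounts: pp0:3 pp1:4 pp2:2 pp3:1 pp4:1 pp5:1
Op 9: write(P0, v1, 189). refcount(pp1)=4>1 -> COPY to pp6. 7 ppages; refcounts: pp0:3 pp1:3 pp2:2 pp3:1 pp4:1 pp5:1 pp6:1

yes yes yes yes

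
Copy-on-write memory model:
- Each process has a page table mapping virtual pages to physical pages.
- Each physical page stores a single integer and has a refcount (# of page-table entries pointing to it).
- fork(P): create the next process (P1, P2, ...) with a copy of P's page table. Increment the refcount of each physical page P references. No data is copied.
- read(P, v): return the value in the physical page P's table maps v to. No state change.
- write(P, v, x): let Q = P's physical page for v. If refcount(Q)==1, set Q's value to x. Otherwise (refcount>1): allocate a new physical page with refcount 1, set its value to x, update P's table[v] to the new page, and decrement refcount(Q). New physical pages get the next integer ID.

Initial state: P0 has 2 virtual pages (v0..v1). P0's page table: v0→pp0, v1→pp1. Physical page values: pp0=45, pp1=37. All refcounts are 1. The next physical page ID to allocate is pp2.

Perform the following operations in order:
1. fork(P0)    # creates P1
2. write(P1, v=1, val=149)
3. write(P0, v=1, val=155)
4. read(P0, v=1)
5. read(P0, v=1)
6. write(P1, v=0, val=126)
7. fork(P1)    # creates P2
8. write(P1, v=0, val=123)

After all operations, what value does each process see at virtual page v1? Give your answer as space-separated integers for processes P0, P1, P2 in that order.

Answer: 155 149 149

Derivation:
Op 1: fork(P0) -> P1. 2 ppages; refcounts: pp0:2 pp1:2
Op 2: write(P1, v1, 149). refcount(pp1)=2>1 -> COPY to pp2. 3 ppages; refcounts: pp0:2 pp1:1 pp2:1
Op 3: write(P0, v1, 155). refcount(pp1)=1 -> write in place. 3 ppages; refcounts: pp0:2 pp1:1 pp2:1
Op 4: read(P0, v1) -> 155. No state change.
Op 5: read(P0, v1) -> 155. No state change.
Op 6: write(P1, v0, 126). refcount(pp0)=2>1 -> COPY to pp3. 4 ppages; refcounts: pp0:1 pp1:1 pp2:1 pp3:1
Op 7: fork(P1) -> P2. 4 ppages; refcounts: pp0:1 pp1:1 pp2:2 pp3:2
Op 8: write(P1, v0, 123). refcount(pp3)=2>1 -> COPY to pp4. 5 ppages; refcounts: pp0:1 pp1:1 pp2:2 pp3:1 pp4:1
P0: v1 -> pp1 = 155
P1: v1 -> pp2 = 149
P2: v1 -> pp2 = 149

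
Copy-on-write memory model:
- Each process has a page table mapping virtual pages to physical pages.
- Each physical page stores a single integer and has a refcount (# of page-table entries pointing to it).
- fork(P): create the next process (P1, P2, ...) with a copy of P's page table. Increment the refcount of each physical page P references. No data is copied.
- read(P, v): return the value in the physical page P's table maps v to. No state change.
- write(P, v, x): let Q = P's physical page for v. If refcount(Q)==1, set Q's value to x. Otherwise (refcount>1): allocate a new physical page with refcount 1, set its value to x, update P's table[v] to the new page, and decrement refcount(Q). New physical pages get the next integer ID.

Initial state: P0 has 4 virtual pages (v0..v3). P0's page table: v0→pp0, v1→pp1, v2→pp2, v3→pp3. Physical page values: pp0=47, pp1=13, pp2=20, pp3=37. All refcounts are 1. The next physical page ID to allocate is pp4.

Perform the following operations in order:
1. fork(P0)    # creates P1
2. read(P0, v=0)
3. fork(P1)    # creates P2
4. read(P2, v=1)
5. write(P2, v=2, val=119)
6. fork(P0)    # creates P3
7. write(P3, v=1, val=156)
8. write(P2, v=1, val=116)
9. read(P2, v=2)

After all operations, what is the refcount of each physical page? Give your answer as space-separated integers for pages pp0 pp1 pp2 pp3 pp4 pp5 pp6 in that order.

Answer: 4 2 3 4 1 1 1

Derivation:
Op 1: fork(P0) -> P1. 4 ppages; refcounts: pp0:2 pp1:2 pp2:2 pp3:2
Op 2: read(P0, v0) -> 47. No state change.
Op 3: fork(P1) -> P2. 4 ppages; refcounts: pp0:3 pp1:3 pp2:3 pp3:3
Op 4: read(P2, v1) -> 13. No state change.
Op 5: write(P2, v2, 119). refcount(pp2)=3>1 -> COPY to pp4. 5 ppages; refcounts: pp0:3 pp1:3 pp2:2 pp3:3 pp4:1
Op 6: fork(P0) -> P3. 5 ppages; refcounts: pp0:4 pp1:4 pp2:3 pp3:4 pp4:1
Op 7: write(P3, v1, 156). refcount(pp1)=4>1 -> COPY to pp5. 6 ppages; refcounts: pp0:4 pp1:3 pp2:3 pp3:4 pp4:1 pp5:1
Op 8: write(P2, v1, 116). refcount(pp1)=3>1 -> COPY to pp6. 7 ppages; refcounts: pp0:4 pp1:2 pp2:3 pp3:4 pp4:1 pp5:1 pp6:1
Op 9: read(P2, v2) -> 119. No state change.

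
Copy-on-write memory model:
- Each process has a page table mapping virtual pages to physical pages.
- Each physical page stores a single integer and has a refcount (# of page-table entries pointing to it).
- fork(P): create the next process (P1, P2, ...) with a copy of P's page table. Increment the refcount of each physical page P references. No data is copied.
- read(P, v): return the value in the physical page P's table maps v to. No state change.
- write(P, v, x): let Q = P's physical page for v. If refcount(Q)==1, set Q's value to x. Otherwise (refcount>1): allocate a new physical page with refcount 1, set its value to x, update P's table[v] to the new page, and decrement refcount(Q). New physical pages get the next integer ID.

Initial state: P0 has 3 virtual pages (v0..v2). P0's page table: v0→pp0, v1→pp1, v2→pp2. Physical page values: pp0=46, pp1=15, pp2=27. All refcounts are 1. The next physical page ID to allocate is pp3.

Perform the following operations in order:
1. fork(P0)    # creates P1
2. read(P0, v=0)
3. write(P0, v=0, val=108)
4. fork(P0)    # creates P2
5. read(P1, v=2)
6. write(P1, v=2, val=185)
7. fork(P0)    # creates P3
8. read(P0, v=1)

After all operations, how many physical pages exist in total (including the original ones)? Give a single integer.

Op 1: fork(P0) -> P1. 3 ppages; refcounts: pp0:2 pp1:2 pp2:2
Op 2: read(P0, v0) -> 46. No state change.
Op 3: write(P0, v0, 108). refcount(pp0)=2>1 -> COPY to pp3. 4 ppages; refcounts: pp0:1 pp1:2 pp2:2 pp3:1
Op 4: fork(P0) -> P2. 4 ppages; refcounts: pp0:1 pp1:3 pp2:3 pp3:2
Op 5: read(P1, v2) -> 27. No state change.
Op 6: write(P1, v2, 185). refcount(pp2)=3>1 -> COPY to pp4. 5 ppages; refcounts: pp0:1 pp1:3 pp2:2 pp3:2 pp4:1
Op 7: fork(P0) -> P3. 5 ppages; refcounts: pp0:1 pp1:4 pp2:3 pp3:3 pp4:1
Op 8: read(P0, v1) -> 15. No state change.

Answer: 5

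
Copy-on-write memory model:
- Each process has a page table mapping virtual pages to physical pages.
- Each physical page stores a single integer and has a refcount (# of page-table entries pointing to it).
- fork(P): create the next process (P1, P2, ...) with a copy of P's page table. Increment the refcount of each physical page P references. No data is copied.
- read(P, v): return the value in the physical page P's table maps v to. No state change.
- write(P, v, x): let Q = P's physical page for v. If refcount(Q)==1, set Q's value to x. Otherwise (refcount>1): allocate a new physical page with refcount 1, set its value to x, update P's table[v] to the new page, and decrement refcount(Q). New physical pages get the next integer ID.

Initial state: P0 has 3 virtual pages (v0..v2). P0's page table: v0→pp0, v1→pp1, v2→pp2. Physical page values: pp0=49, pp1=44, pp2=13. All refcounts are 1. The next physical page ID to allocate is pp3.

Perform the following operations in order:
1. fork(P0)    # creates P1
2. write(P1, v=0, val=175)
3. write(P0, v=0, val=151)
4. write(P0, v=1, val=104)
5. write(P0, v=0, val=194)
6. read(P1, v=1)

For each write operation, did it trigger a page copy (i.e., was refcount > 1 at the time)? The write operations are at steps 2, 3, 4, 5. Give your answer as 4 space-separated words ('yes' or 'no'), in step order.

Op 1: fork(P0) -> P1. 3 ppages; refcounts: pp0:2 pp1:2 pp2:2
Op 2: write(P1, v0, 175). refcount(pp0)=2>1 -> COPY to pp3. 4 ppages; refcounts: pp0:1 pp1:2 pp2:2 pp3:1
Op 3: write(P0, v0, 151). refcount(pp0)=1 -> write in place. 4 ppages; refcounts: pp0:1 pp1:2 pp2:2 pp3:1
Op 4: write(P0, v1, 104). refcount(pp1)=2>1 -> COPY to pp4. 5 ppages; refcounts: pp0:1 pp1:1 pp2:2 pp3:1 pp4:1
Op 5: write(P0, v0, 194). refcount(pp0)=1 -> write in place. 5 ppages; refcounts: pp0:1 pp1:1 pp2:2 pp3:1 pp4:1
Op 6: read(P1, v1) -> 44. No state change.

yes no yes no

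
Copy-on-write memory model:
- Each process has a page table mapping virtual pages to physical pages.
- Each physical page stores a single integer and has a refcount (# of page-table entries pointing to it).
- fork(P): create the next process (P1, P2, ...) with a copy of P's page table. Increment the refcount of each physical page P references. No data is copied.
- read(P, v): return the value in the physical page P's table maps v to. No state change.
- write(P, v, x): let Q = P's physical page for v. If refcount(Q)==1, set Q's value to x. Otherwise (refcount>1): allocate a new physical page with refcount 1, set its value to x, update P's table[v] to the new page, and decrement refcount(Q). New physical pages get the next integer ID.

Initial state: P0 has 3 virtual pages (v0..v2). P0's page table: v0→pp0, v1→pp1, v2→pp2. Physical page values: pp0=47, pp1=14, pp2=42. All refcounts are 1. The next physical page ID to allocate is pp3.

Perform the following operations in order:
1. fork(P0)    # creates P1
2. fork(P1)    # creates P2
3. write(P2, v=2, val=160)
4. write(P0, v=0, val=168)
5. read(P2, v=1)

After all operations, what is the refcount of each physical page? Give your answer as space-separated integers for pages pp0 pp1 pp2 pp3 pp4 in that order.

Answer: 2 3 2 1 1

Derivation:
Op 1: fork(P0) -> P1. 3 ppages; refcounts: pp0:2 pp1:2 pp2:2
Op 2: fork(P1) -> P2. 3 ppages; refcounts: pp0:3 pp1:3 pp2:3
Op 3: write(P2, v2, 160). refcount(pp2)=3>1 -> COPY to pp3. 4 ppages; refcounts: pp0:3 pp1:3 pp2:2 pp3:1
Op 4: write(P0, v0, 168). refcount(pp0)=3>1 -> COPY to pp4. 5 ppages; refcounts: pp0:2 pp1:3 pp2:2 pp3:1 pp4:1
Op 5: read(P2, v1) -> 14. No state change.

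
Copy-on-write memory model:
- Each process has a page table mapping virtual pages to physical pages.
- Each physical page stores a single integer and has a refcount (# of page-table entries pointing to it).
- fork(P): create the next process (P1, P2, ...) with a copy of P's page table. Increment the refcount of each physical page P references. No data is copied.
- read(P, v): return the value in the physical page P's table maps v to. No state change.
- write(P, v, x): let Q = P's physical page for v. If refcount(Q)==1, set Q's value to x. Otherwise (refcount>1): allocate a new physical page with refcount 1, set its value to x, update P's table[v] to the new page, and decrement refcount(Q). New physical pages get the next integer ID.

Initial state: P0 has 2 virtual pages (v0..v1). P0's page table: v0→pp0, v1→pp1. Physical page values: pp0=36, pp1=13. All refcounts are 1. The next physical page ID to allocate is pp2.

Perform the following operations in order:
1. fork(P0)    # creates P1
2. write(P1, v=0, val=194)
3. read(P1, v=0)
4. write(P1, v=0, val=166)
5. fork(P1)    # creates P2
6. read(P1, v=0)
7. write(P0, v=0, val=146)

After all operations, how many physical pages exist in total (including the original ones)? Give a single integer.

Op 1: fork(P0) -> P1. 2 ppages; refcounts: pp0:2 pp1:2
Op 2: write(P1, v0, 194). refcount(pp0)=2>1 -> COPY to pp2. 3 ppages; refcounts: pp0:1 pp1:2 pp2:1
Op 3: read(P1, v0) -> 194. No state change.
Op 4: write(P1, v0, 166). refcount(pp2)=1 -> write in place. 3 ppages; refcounts: pp0:1 pp1:2 pp2:1
Op 5: fork(P1) -> P2. 3 ppages; refcounts: pp0:1 pp1:3 pp2:2
Op 6: read(P1, v0) -> 166. No state change.
Op 7: write(P0, v0, 146). refcount(pp0)=1 -> write in place. 3 ppages; refcounts: pp0:1 pp1:3 pp2:2

Answer: 3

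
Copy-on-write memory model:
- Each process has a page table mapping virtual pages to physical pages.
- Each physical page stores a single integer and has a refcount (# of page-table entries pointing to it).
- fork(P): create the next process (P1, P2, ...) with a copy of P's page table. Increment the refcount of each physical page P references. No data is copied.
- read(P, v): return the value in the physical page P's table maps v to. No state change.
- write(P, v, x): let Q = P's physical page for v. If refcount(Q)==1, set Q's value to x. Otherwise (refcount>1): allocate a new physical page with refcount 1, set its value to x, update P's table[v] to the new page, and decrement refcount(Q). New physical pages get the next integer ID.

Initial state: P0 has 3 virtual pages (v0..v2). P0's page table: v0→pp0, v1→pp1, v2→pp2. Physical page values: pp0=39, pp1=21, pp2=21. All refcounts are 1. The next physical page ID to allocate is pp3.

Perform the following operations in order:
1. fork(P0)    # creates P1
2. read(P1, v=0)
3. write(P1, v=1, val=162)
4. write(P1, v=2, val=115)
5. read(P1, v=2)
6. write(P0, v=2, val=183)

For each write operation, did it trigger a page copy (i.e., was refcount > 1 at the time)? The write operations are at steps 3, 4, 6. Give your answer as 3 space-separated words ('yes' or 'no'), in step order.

Op 1: fork(P0) -> P1. 3 ppages; refcounts: pp0:2 pp1:2 pp2:2
Op 2: read(P1, v0) -> 39. No state change.
Op 3: write(P1, v1, 162). refcount(pp1)=2>1 -> COPY to pp3. 4 ppages; refcounts: pp0:2 pp1:1 pp2:2 pp3:1
Op 4: write(P1, v2, 115). refcount(pp2)=2>1 -> COPY to pp4. 5 ppages; refcounts: pp0:2 pp1:1 pp2:1 pp3:1 pp4:1
Op 5: read(P1, v2) -> 115. No state change.
Op 6: write(P0, v2, 183). refcount(pp2)=1 -> write in place. 5 ppages; refcounts: pp0:2 pp1:1 pp2:1 pp3:1 pp4:1

yes yes no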